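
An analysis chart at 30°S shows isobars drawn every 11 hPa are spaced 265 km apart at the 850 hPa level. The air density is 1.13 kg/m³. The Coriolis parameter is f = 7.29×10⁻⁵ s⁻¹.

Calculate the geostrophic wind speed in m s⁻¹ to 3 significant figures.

Pressure gradient: |∂P/∂n| = 1100 Pa / 265000 m = 4.15×10⁻³ Pa/m
Geostrophic balance (pressure-gradient force = Coriolis force):
V_g = (1/(fρ)) |∂P/∂n| = 4.15×10⁻³ / (7.29×10⁻⁵ × 1.13) = 50.4 m/s

50.4 m s⁻¹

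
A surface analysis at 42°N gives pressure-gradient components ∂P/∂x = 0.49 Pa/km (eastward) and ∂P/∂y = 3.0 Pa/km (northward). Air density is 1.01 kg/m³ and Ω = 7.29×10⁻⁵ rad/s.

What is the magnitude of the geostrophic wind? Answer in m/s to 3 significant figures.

Coriolis parameter at 42°N:
f = 2Ω sin φ = 2 × 7.29×10⁻⁵ × sin 42° = 9.76×10⁻⁵ s⁻¹
Component geostrophic relations (x east, y north):
u_g = −(1/(fρ)) ∂P/∂y,  v_g = (1/(fρ)) ∂P/∂x
u_g = −(3.0×10⁻³)/(9.76×10⁻⁵ × 1.01) = −30.4 m/s;  v_g = (0.49×10⁻³)/(9.76×10⁻⁵ × 1.01) = 4.97 m/s
|V_g| = √(u_g² + v_g²) = 30.8 m/s

30.8 m/s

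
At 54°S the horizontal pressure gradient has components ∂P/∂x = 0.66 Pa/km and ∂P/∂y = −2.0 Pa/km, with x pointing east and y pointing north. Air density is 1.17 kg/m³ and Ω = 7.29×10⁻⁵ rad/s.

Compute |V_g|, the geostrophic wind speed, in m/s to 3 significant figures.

15.3 m/s

Coriolis parameter at 54°S:
f = 2Ω sin φ = 2 × 7.29×10⁻⁵ × sin 54° = 1.18×10⁻⁴ s⁻¹
In the Southern Hemisphere f is negative: f = −1.18×10⁻⁴ s⁻¹.
Component geostrophic relations (x east, y north):
u_g = −(1/(fρ)) ∂P/∂y,  v_g = (1/(fρ)) ∂P/∂x
u_g = −(−2.0×10⁻³)/(−1.18×10⁻⁴ × 1.17) = −14.5 m/s;  v_g = (0.66×10⁻³)/(−1.18×10⁻⁴ × 1.17) = −4.78 m/s
|V_g| = √(u_g² + v_g²) = 15.3 m/s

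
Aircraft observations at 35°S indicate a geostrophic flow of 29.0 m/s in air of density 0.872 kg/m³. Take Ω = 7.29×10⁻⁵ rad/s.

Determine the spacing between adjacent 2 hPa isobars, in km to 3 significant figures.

94.6 km

Coriolis parameter at 35°S:
f = 2Ω sin φ = 2 × 7.29×10⁻⁵ × sin 35° = 8.36×10⁻⁵ s⁻¹
Geostrophic balance rearranged: |∂P/∂n| = f ρ V_g
|∂P/∂n| = 8.36×10⁻⁵ × 0.872 × 29.0 = 2.11×10⁻³ Pa/m
Isobar spacing: Δn = ΔP/|∂P/∂n| = 200 Pa / 2.11×10⁻³ Pa/m = 94573 m ≈ 94.6 km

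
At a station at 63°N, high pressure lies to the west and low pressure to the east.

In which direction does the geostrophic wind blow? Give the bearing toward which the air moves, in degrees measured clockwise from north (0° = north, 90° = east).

The pressure-gradient force points toward the east (bearing 090°).
Geostrophic balance: in the Northern Hemisphere the Coriolis force deflects motion to the right, so the geostrophic wind blows 90° to the right of the pressure-gradient force (low pressure on the left).
Rotating 090° by 90° clockwise gives 180° — the wind blows toward the south.

180°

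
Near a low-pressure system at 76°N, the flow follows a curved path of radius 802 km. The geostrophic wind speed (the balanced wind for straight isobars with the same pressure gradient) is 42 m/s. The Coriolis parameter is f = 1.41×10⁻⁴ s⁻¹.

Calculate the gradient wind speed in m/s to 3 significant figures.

32.6 m/s

Around a low, centrifugal force acts outward with Coriolis, so pressure-gradient force balances both:
(1/ρ)|∂P/∂n| = fV + V²/R  →  V² + fR·V − fR·V_g = 0
With fR = 1.41×10⁻⁴ × 802×10³ m = 113 m/s:
V = [−fR + √((fR)² + 4 fR V_g)]/2 = [−113 + √(113² + 4×113×42)]/2 = 32.6 m/s
Subgeostrophic (V < V_g = 42 m/s), as expected around a low.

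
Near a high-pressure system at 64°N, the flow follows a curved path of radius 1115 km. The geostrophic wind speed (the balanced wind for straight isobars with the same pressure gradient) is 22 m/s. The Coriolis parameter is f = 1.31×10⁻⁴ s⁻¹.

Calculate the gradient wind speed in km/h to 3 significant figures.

Around a high, pressure-gradient force acts outward with centrifugal, so Coriolis balances both:
fV = (1/ρ)|∂P/∂n| + V²/R  →  V² − fR·V + fR·V_g = 0
With fR = 1.31×10⁻⁴ × 1115×10³ m = 146 m/s:
V = [fR − √((fR)² − 4 fR V_g)]/2 = [146 − √(146² − 4×146×22)]/2 = 27 m/s
Supergeostrophic (V > V_g = 22 m/s), as expected around a high.
Converting: 27 m/s × 3.6 = 97.1 km/h

97.1 km/h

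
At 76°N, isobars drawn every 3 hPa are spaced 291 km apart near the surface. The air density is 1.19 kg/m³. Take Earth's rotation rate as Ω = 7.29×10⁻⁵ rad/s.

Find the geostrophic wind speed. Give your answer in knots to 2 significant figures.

Coriolis parameter at 76°N:
f = 2Ω sin φ = 2 × 7.29×10⁻⁵ × sin 76° = 1.41×10⁻⁴ s⁻¹
Pressure gradient: |∂P/∂n| = 300 Pa / 291000 m = 1.03×10⁻³ Pa/m
Geostrophic balance (pressure-gradient force = Coriolis force):
V_g = (1/(fρ)) |∂P/∂n| = 1.03×10⁻³ / (1.41×10⁻⁴ × 1.19) = 6.12 m/s
Converting: 6.12 m/s × 1.944 = 12 knots

12 knots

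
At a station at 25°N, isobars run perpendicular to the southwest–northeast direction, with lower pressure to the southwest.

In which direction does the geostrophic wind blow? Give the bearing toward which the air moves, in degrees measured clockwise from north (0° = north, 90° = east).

315°

The pressure-gradient force points toward the southwest (bearing 225°).
Geostrophic balance: in the Northern Hemisphere the Coriolis force deflects motion to the right, so the geostrophic wind blows 90° to the right of the pressure-gradient force (low pressure on the left).
Rotating 225° by 90° clockwise gives 315° — the wind blows toward the northwest.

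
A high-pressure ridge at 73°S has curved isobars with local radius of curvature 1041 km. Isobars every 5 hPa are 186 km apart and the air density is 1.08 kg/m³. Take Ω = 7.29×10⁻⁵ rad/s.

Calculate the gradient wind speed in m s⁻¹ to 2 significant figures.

Coriolis parameter at 73°S:
f = 2Ω sin φ = 2 × 7.29×10⁻⁵ × sin 73° = 1.39×10⁻⁴ s⁻¹
Pressure gradient: |∂P/∂n| = 500 Pa / 186000 m = 2.69×10⁻³ Pa/m
Geostrophic speed: V_g = |∂P/∂n|/(fρ) = 2.69×10⁻³/(1.39×10⁻⁴ × 1.08) = 17.9 m/s
Around a high, pressure-gradient force acts outward with centrifugal, so Coriolis balances both:
fV = (1/ρ)|∂P/∂n| + V²/R  →  V² − fR·V + fR·V_g = 0
With fR = 1.39×10⁻⁴ × 1041×10³ m = 145 m/s:
V = [fR − √((fR)² − 4 fR V_g)]/2 = [145 − √(145² − 4×145×17.9)]/2 = 20.8 m/s
Supergeostrophic (V > V_g = 17.9 m/s), as expected around a high.

21 m s⁻¹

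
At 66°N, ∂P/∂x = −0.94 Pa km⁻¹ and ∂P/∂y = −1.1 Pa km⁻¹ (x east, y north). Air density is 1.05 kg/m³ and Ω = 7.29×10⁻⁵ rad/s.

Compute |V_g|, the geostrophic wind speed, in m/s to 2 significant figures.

10 m/s

Coriolis parameter at 66°N:
f = 2Ω sin φ = 2 × 7.29×10⁻⁵ × sin 66° = 1.33×10⁻⁴ s⁻¹
Component geostrophic relations (x east, y north):
u_g = −(1/(fρ)) ∂P/∂y,  v_g = (1/(fρ)) ∂P/∂x
u_g = −(−1.1×10⁻³)/(1.33×10⁻⁴ × 1.05) = 7.87 m/s;  v_g = (−0.94×10⁻³)/(1.33×10⁻⁴ × 1.05) = −6.72 m/s
|V_g| = √(u_g² + v_g²) = 10.3 m/s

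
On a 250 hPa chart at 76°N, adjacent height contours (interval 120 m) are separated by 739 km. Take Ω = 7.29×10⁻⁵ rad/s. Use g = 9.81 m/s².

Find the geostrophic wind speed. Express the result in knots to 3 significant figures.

Coriolis parameter at 76°N:
f = 2Ω sin φ = 2 × 7.29×10⁻⁵ × sin 76° = 1.41×10⁻⁴ s⁻¹
Height gradient: |∂Z/∂n| = 120 m / 739000 m = 1.62×10⁻⁴
On a pressure surface, geostrophic balance gives V_g = (g/f)|∂Z/∂n|:
V_g = 9.81 × 1.62×10⁻⁴ / 1.41×10⁻⁴ = 11.3 m/s
Converting: 11.3 m/s × 1.944 = 21.9 knots

21.9 knots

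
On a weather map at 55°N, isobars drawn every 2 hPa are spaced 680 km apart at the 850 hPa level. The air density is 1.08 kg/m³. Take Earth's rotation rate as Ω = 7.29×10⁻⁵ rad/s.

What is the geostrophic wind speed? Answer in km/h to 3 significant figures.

Coriolis parameter at 55°N:
f = 2Ω sin φ = 2 × 7.29×10⁻⁵ × sin 55° = 1.19×10⁻⁴ s⁻¹
Pressure gradient: |∂P/∂n| = 200 Pa / 680000 m = 2.94×10⁻⁴ Pa/m
Geostrophic balance (pressure-gradient force = Coriolis force):
V_g = (1/(fρ)) |∂P/∂n| = 2.94×10⁻⁴ / (1.19×10⁻⁴ × 1.08) = 2.28 m/s
Converting: 2.28 m/s × 3.6 = 8.21 km/h

8.21 km/h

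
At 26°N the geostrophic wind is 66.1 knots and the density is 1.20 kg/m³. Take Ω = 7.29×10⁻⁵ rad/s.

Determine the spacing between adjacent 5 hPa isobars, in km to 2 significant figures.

Coriolis parameter at 26°N:
f = 2Ω sin φ = 2 × 7.29×10⁻⁵ × sin 26° = 6.39×10⁻⁵ s⁻¹
Wind speed in SI: 66.1 knots = 34.0 m/s
Geostrophic balance rearranged: |∂P/∂n| = f ρ V_g
|∂P/∂n| = 6.39×10⁻⁵ × 1.20 × 34.0 = 2.61×10⁻³ Pa/m
Isobar spacing: Δn = ΔP/|∂P/∂n| = 500 Pa / 2.61×10⁻³ Pa/m = 191712 m ≈ 190 km

190 km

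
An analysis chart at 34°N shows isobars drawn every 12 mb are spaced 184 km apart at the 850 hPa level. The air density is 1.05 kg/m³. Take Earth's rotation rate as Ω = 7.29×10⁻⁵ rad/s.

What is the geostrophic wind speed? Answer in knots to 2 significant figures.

Coriolis parameter at 34°N:
f = 2Ω sin φ = 2 × 7.29×10⁻⁵ × sin 34° = 8.15×10⁻⁵ s⁻¹
Pressure gradient: |∂P/∂n| = 1200 Pa / 184000 m = 6.52×10⁻³ Pa/m
Geostrophic balance (pressure-gradient force = Coriolis force):
V_g = (1/(fρ)) |∂P/∂n| = 6.52×10⁻³ / (8.15×10⁻⁵ × 1.05) = 76.2 m/s
Converting: 76.2 m/s × 1.944 = 150 knots

150 knots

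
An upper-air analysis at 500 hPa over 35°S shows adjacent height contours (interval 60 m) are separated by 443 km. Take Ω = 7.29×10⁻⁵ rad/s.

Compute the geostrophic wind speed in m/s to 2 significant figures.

16 m/s

Coriolis parameter at 35°S:
f = 2Ω sin φ = 2 × 7.29×10⁻⁵ × sin 35° = 8.36×10⁻⁵ s⁻¹
Height gradient: |∂Z/∂n| = 60 m / 443000 m = 1.35×10⁻⁴
On a pressure surface, geostrophic balance gives V_g = (g/f)|∂Z/∂n|:
V_g = 9.81 × 1.35×10⁻⁴ / 8.36×10⁻⁵ = 15.9 m/s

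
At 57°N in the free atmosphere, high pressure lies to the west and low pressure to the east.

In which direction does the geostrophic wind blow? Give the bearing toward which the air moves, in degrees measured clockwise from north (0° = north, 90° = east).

The pressure-gradient force points toward the east (bearing 090°).
Geostrophic balance: in the Northern Hemisphere the Coriolis force deflects motion to the right, so the geostrophic wind blows 90° to the right of the pressure-gradient force (low pressure on the left).
Rotating 090° by 90° clockwise gives 180° — the wind blows toward the south.

180°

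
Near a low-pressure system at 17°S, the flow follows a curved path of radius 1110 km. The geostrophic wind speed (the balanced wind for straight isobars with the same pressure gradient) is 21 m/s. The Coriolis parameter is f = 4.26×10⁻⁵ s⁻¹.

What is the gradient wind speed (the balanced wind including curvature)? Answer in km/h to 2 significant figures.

57 km/h

Around a low, centrifugal force acts outward with Coriolis, so pressure-gradient force balances both:
(1/ρ)|∂P/∂n| = fV + V²/R  →  V² + fR·V − fR·V_g = 0
With fR = 4.26×10⁻⁵ × 1110×10³ m = 47.3 m/s:
V = [−fR + √((fR)² + 4 fR V_g)]/2 = [−47.3 + √(47.3² + 4×47.3×21)]/2 = 15.8 m/s
Subgeostrophic (V < V_g = 21 m/s), as expected around a low.
Converting: 15.8 m/s × 3.6 = 57 km/h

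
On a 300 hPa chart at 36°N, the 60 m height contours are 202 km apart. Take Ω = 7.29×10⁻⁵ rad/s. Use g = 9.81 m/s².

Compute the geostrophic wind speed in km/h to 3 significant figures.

Coriolis parameter at 36°N:
f = 2Ω sin φ = 2 × 7.29×10⁻⁵ × sin 36° = 8.57×10⁻⁵ s⁻¹
Height gradient: |∂Z/∂n| = 60 m / 202000 m = 2.97×10⁻⁴
On a pressure surface, geostrophic balance gives V_g = (g/f)|∂Z/∂n|:
V_g = 9.81 × 2.97×10⁻⁴ / 8.57×10⁻⁵ = 34.0 m/s
Converting: 34.0 m/s × 3.6 = 122 km/h

122 km/h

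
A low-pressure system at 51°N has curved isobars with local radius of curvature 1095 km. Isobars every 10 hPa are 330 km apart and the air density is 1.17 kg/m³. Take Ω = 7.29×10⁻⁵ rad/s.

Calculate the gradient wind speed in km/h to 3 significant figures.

Coriolis parameter at 51°N:
f = 2Ω sin φ = 2 × 7.29×10⁻⁵ × sin 51° = 1.13×10⁻⁴ s⁻¹
Pressure gradient: |∂P/∂n| = 1000 Pa / 330000 m = 3.03×10⁻³ Pa/m
Geostrophic speed: V_g = |∂P/∂n|/(fρ) = 3.03×10⁻³/(1.13×10⁻⁴ × 1.17) = 22.9 m/s
Around a low, centrifugal force acts outward with Coriolis, so pressure-gradient force balances both:
(1/ρ)|∂P/∂n| = fV + V²/R  →  V² + fR·V − fR·V_g = 0
With fR = 1.13×10⁻⁴ × 1095×10³ m = 124 m/s:
V = [−fR + √((fR)² + 4 fR V_g)]/2 = [−124 + √(124² + 4×124×22.9)]/2 = 19.7 m/s
Subgeostrophic (V < V_g = 22.9 m/s), as expected around a low.
Converting: 19.7 m/s × 3.6 = 71.0 km/h

71.0 km/h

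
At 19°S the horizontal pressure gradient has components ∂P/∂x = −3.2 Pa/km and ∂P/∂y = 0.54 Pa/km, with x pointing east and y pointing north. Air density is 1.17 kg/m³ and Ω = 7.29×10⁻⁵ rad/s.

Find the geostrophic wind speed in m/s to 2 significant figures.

Coriolis parameter at 19°S:
f = 2Ω sin φ = 2 × 7.29×10⁻⁵ × sin 19° = 4.75×10⁻⁵ s⁻¹
In the Southern Hemisphere f is negative: f = −4.75×10⁻⁵ s⁻¹.
Component geostrophic relations (x east, y north):
u_g = −(1/(fρ)) ∂P/∂y,  v_g = (1/(fρ)) ∂P/∂x
u_g = −(0.54×10⁻³)/(−4.75×10⁻⁵ × 1.17) = 9.72 m/s;  v_g = (−3.2×10⁻³)/(−4.75×10⁻⁵ × 1.17) = 57.6 m/s
|V_g| = √(u_g² + v_g²) = 58.4 m/s

58 m/s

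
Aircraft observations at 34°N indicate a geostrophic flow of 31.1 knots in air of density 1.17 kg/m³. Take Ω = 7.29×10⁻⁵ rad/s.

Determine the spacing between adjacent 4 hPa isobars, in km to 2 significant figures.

Coriolis parameter at 34°N:
f = 2Ω sin φ = 2 × 7.29×10⁻⁵ × sin 34° = 8.15×10⁻⁵ s⁻¹
Wind speed in SI: 31.1 knots = 16.0 m/s
Geostrophic balance rearranged: |∂P/∂n| = f ρ V_g
|∂P/∂n| = 8.15×10⁻⁵ × 1.17 × 16.0 = 1.53×10⁻³ Pa/m
Isobar spacing: Δn = ΔP/|∂P/∂n| = 400 Pa / 1.53×10⁻³ Pa/m = 262094 m ≈ 260 km

260 km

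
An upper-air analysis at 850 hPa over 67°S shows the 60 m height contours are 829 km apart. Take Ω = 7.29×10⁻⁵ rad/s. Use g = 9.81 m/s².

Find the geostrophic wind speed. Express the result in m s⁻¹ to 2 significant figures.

5.3 m s⁻¹

Coriolis parameter at 67°S:
f = 2Ω sin φ = 2 × 7.29×10⁻⁵ × sin 67° = 1.34×10⁻⁴ s⁻¹
Height gradient: |∂Z/∂n| = 60 m / 829000 m = 7.24×10⁻⁵
On a pressure surface, geostrophic balance gives V_g = (g/f)|∂Z/∂n|:
V_g = 9.81 × 7.24×10⁻⁵ / 1.34×10⁻⁴ = 5.29 m/s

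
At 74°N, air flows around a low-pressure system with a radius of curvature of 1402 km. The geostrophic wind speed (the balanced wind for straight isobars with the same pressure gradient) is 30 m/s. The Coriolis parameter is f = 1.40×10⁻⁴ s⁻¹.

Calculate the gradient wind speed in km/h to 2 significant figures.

Around a low, centrifugal force acts outward with Coriolis, so pressure-gradient force balances both:
(1/ρ)|∂P/∂n| = fV + V²/R  →  V² + fR·V − fR·V_g = 0
With fR = 1.40×10⁻⁴ × 1402×10³ m = 196 m/s:
V = [−fR + √((fR)² + 4 fR V_g)]/2 = [−196 + √(196² + 4×196×30)]/2 = 26.4 m/s
Subgeostrophic (V < V_g = 30 m/s), as expected around a low.
Converting: 26.4 m/s × 3.6 = 95 km/h

95 km/h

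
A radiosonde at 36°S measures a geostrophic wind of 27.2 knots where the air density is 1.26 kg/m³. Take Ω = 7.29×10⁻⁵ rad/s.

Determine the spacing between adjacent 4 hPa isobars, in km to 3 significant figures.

Coriolis parameter at 36°S:
f = 2Ω sin φ = 2 × 7.29×10⁻⁵ × sin 36° = 8.57×10⁻⁵ s⁻¹
Wind speed in SI: 27.2 knots = 14.0 m/s
Geostrophic balance rearranged: |∂P/∂n| = f ρ V_g
|∂P/∂n| = 8.57×10⁻⁵ × 1.26 × 14.0 = 1.51×10⁻³ Pa/m
Isobar spacing: Δn = ΔP/|∂P/∂n| = 400 Pa / 1.51×10⁻³ Pa/m = 264732 m ≈ 265 km

265 km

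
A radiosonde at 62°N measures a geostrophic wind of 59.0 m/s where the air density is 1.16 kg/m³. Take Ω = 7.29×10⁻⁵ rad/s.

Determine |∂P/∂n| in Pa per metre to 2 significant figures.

Coriolis parameter at 62°N:
f = 2Ω sin φ = 2 × 7.29×10⁻⁵ × sin 62° = 1.29×10⁻⁴ s⁻¹
Geostrophic balance rearranged: |∂P/∂n| = f ρ V_g
|∂P/∂n| = 1.29×10⁻⁴ × 1.16 × 59.0 = 8.81×10⁻³ Pa/m

8.8×10⁻³ Pa/m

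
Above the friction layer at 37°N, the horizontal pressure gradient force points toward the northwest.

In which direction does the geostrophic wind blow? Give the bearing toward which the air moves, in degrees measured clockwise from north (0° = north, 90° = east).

The pressure-gradient force points toward the northwest (bearing 315°).
Geostrophic balance: in the Northern Hemisphere the Coriolis force deflects motion to the right, so the geostrophic wind blows 90° to the right of the pressure-gradient force (low pressure on the left).
Rotating 315° by 90° clockwise gives 045° — the wind blows toward the northeast.

045°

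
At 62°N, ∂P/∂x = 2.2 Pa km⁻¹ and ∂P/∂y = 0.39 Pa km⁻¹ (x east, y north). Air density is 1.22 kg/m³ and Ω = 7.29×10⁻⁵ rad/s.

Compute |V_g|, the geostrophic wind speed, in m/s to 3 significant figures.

14.2 m/s

Coriolis parameter at 62°N:
f = 2Ω sin φ = 2 × 7.29×10⁻⁵ × sin 62° = 1.29×10⁻⁴ s⁻¹
Component geostrophic relations (x east, y north):
u_g = −(1/(fρ)) ∂P/∂y,  v_g = (1/(fρ)) ∂P/∂x
u_g = −(0.39×10⁻³)/(1.29×10⁻⁴ × 1.22) = −2.48 m/s;  v_g = (2.2×10⁻³)/(1.29×10⁻⁴ × 1.22) = 14.0 m/s
|V_g| = √(u_g² + v_g²) = 14.2 m/s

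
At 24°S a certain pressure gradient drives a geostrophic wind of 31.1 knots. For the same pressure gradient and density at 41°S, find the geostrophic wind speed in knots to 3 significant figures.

With the same pressure gradient and density, V_g ∝ 1/f ∝ 1/sin φ.
V₂ = V₁ · sin φ₁ / sin φ₂ = 31.1 × sin 24° / sin 41°
V₂ = 31.1 × 0.4067/0.6561 = 19.3 knots

19.3 knots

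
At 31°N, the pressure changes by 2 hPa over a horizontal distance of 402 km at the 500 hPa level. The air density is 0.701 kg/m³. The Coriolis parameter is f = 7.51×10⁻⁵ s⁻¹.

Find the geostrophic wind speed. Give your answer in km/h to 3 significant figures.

Pressure gradient: |∂P/∂n| = 200 Pa / 402000 m = 4.98×10⁻⁴ Pa/m
Geostrophic balance (pressure-gradient force = Coriolis force):
V_g = (1/(fρ)) |∂P/∂n| = 4.98×10⁻⁴ / (7.51×10⁻⁵ × 0.701) = 9.45 m/s
Converting: 9.45 m/s × 3.6 = 34.0 km/h

34.0 km/h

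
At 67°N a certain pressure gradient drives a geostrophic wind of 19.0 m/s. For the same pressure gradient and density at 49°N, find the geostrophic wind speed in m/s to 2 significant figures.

23 m/s

With the same pressure gradient and density, V_g ∝ 1/f ∝ 1/sin φ.
V₂ = V₁ · sin φ₁ / sin φ₂ = 19.0 × sin 67° / sin 49°
V₂ = 19.0 × 0.9205/0.7547 = 23 m/s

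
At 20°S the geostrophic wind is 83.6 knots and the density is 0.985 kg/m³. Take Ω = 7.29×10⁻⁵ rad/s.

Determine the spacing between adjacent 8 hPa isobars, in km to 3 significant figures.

379 km

Coriolis parameter at 20°S:
f = 2Ω sin φ = 2 × 7.29×10⁻⁵ × sin 20° = 4.99×10⁻⁵ s⁻¹
Wind speed in SI: 83.6 knots = 43.0 m/s
Geostrophic balance rearranged: |∂P/∂n| = f ρ V_g
|∂P/∂n| = 4.99×10⁻⁵ × 0.985 × 43.0 = 2.11×10⁻³ Pa/m
Isobar spacing: Δn = ΔP/|∂P/∂n| = 800 Pa / 2.11×10⁻³ Pa/m = 378704 m ≈ 379 km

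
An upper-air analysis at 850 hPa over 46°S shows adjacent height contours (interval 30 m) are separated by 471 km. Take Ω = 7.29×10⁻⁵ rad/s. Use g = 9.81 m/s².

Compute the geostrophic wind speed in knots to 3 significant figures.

Coriolis parameter at 46°S:
f = 2Ω sin φ = 2 × 7.29×10⁻⁵ × sin 46° = 1.05×10⁻⁴ s⁻¹
Height gradient: |∂Z/∂n| = 30 m / 471000 m = 6.37×10⁻⁵
On a pressure surface, geostrophic balance gives V_g = (g/f)|∂Z/∂n|:
V_g = 9.81 × 6.37×10⁻⁵ / 1.05×10⁻⁴ = 5.96 m/s
Converting: 5.96 m/s × 1.944 = 11.6 knots

11.6 knots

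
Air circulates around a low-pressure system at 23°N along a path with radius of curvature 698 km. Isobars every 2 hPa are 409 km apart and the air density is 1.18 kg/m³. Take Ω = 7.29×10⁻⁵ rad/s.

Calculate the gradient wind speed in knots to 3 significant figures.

Coriolis parameter at 23°N:
f = 2Ω sin φ = 2 × 7.29×10⁻⁵ × sin 23° = 5.70×10⁻⁵ s⁻¹
Pressure gradient: |∂P/∂n| = 200 Pa / 409000 m = 4.89×10⁻⁴ Pa/m
Geostrophic speed: V_g = |∂P/∂n|/(fρ) = 4.89×10⁻⁴/(5.70×10⁻⁵ × 1.18) = 7.27 m/s
Around a low, centrifugal force acts outward with Coriolis, so pressure-gradient force balances both:
(1/ρ)|∂P/∂n| = fV + V²/R  →  V² + fR·V − fR·V_g = 0
With fR = 5.70×10⁻⁵ × 698×10³ m = 39.8 m/s:
V = [−fR + √((fR)² + 4 fR V_g)]/2 = [−39.8 + √(39.8² + 4×39.8×7.27)]/2 = 6.28 m/s
Subgeostrophic (V < V_g = 7.27 m/s), as expected around a low.
Converting: 6.28 m/s × 1.944 = 12.2 knots

12.2 knots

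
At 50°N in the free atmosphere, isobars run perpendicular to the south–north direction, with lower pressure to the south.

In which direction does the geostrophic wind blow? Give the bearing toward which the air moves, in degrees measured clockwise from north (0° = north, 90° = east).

270°

The pressure-gradient force points toward the south (bearing 180°).
Geostrophic balance: in the Northern Hemisphere the Coriolis force deflects motion to the right, so the geostrophic wind blows 90° to the right of the pressure-gradient force (low pressure on the left).
Rotating 180° by 90° clockwise gives 270° — the wind blows toward the west.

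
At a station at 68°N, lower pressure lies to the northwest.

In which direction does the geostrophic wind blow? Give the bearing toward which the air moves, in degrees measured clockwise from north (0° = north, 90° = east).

The pressure-gradient force points toward the northwest (bearing 315°).
Geostrophic balance: in the Northern Hemisphere the Coriolis force deflects motion to the right, so the geostrophic wind blows 90° to the right of the pressure-gradient force (low pressure on the left).
Rotating 315° by 90° clockwise gives 045° — the wind blows toward the northeast.

045°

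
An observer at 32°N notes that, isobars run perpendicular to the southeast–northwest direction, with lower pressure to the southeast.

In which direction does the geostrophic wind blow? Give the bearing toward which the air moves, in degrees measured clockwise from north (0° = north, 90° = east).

The pressure-gradient force points toward the southeast (bearing 135°).
Geostrophic balance: in the Northern Hemisphere the Coriolis force deflects motion to the right, so the geostrophic wind blows 90° to the right of the pressure-gradient force (low pressure on the left).
Rotating 135° by 90° clockwise gives 225° — the wind blows toward the southwest.

225°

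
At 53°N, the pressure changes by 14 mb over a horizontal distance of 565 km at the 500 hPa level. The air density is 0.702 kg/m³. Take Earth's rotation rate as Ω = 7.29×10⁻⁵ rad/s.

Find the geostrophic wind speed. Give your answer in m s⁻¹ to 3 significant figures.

30.3 m s⁻¹

Coriolis parameter at 53°N:
f = 2Ω sin φ = 2 × 7.29×10⁻⁵ × sin 53° = 1.16×10⁻⁴ s⁻¹
Pressure gradient: |∂P/∂n| = 1400 Pa / 565000 m = 2.48×10⁻³ Pa/m
Geostrophic balance (pressure-gradient force = Coriolis force):
V_g = (1/(fρ)) |∂P/∂n| = 2.48×10⁻³ / (1.16×10⁻⁴ × 0.702) = 30.3 m/s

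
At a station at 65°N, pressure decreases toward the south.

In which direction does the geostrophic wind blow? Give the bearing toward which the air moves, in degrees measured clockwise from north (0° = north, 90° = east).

270°

The pressure-gradient force points toward the south (bearing 180°).
Geostrophic balance: in the Northern Hemisphere the Coriolis force deflects motion to the right, so the geostrophic wind blows 90° to the right of the pressure-gradient force (low pressure on the left).
Rotating 180° by 90° clockwise gives 270° — the wind blows toward the west.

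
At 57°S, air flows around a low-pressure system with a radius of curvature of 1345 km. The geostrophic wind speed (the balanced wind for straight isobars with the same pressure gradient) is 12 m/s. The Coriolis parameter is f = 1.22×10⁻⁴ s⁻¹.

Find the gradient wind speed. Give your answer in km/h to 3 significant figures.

40.4 km/h

Around a low, centrifugal force acts outward with Coriolis, so pressure-gradient force balances both:
(1/ρ)|∂P/∂n| = fV + V²/R  →  V² + fR·V − fR·V_g = 0
With fR = 1.22×10⁻⁴ × 1345×10³ m = 164 m/s:
V = [−fR + √((fR)² + 4 fR V_g)]/2 = [−164 + √(164² + 4×164×12)]/2 = 11.2 m/s
Subgeostrophic (V < V_g = 12 m/s), as expected around a low.
Converting: 11.2 m/s × 3.6 = 40.4 km/h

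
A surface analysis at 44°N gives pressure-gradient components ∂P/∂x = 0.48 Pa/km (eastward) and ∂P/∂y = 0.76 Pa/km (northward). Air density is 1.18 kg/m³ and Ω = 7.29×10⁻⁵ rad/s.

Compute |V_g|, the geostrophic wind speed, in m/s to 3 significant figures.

Coriolis parameter at 44°N:
f = 2Ω sin φ = 2 × 7.29×10⁻⁵ × sin 44° = 1.01×10⁻⁴ s⁻¹
Component geostrophic relations (x east, y north):
u_g = −(1/(fρ)) ∂P/∂y,  v_g = (1/(fρ)) ∂P/∂x
u_g = −(0.76×10⁻³)/(1.01×10⁻⁴ × 1.18) = −6.36 m/s;  v_g = (0.48×10⁻³)/(1.01×10⁻⁴ × 1.18) = 4.02 m/s
|V_g| = √(u_g² + v_g²) = 7.52 m/s

7.52 m/s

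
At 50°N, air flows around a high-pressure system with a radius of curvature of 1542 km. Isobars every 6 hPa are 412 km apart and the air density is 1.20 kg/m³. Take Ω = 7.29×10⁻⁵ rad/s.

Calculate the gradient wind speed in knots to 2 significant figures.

23 knots

Coriolis parameter at 50°N:
f = 2Ω sin φ = 2 × 7.29×10⁻⁵ × sin 50° = 1.12×10⁻⁴ s⁻¹
Pressure gradient: |∂P/∂n| = 600 Pa / 412000 m = 1.46×10⁻³ Pa/m
Geostrophic speed: V_g = |∂P/∂n|/(fρ) = 1.46×10⁻³/(1.12×10⁻⁴ × 1.20) = 10.9 m/s
Around a high, pressure-gradient force acts outward with centrifugal, so Coriolis balances both:
fV = (1/ρ)|∂P/∂n| + V²/R  →  V² − fR·V + fR·V_g = 0
With fR = 1.12×10⁻⁴ × 1542×10³ m = 172 m/s:
V = [fR − √((fR)² − 4 fR V_g)]/2 = [172 − √(172² − 4×172×10.9)]/2 = 11.7 m/s
Supergeostrophic (V > V_g = 10.9 m/s), as expected around a high.
Converting: 11.7 m/s × 1.944 = 23 knots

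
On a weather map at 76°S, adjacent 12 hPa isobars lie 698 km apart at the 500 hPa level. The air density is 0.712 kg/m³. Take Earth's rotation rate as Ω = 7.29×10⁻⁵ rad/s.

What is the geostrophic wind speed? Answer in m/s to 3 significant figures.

17.1 m/s

Coriolis parameter at 76°S:
f = 2Ω sin φ = 2 × 7.29×10⁻⁵ × sin 76° = 1.41×10⁻⁴ s⁻¹
Pressure gradient: |∂P/∂n| = 1200 Pa / 698000 m = 1.72×10⁻³ Pa/m
Geostrophic balance (pressure-gradient force = Coriolis force):
V_g = (1/(fρ)) |∂P/∂n| = 1.72×10⁻³ / (1.41×10⁻⁴ × 0.712) = 17.1 m/s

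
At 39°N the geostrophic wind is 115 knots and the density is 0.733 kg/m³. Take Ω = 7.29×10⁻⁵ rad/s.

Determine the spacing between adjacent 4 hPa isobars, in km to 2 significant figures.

Coriolis parameter at 39°N:
f = 2Ω sin φ = 2 × 7.29×10⁻⁵ × sin 39° = 9.18×10⁻⁵ s⁻¹
Wind speed in SI: 115 knots = 59.2 m/s
Geostrophic balance rearranged: |∂P/∂n| = f ρ V_g
|∂P/∂n| = 9.18×10⁻⁵ × 0.733 × 59.2 = 3.98×10⁻³ Pa/m
Isobar spacing: Δn = ΔP/|∂P/∂n| = 400 Pa / 3.98×10⁻³ Pa/m = 100529 m ≈ 100 km

100 km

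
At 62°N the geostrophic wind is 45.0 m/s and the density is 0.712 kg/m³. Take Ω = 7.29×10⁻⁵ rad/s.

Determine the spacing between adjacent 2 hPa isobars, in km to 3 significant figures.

Coriolis parameter at 62°N:
f = 2Ω sin φ = 2 × 7.29×10⁻⁵ × sin 62° = 1.29×10⁻⁴ s⁻¹
Geostrophic balance rearranged: |∂P/∂n| = f ρ V_g
|∂P/∂n| = 1.29×10⁻⁴ × 0.712 × 45.0 = 4.12×10⁻³ Pa/m
Isobar spacing: Δn = ΔP/|∂P/∂n| = 200 Pa / 4.12×10⁻³ Pa/m = 48489 m ≈ 48.5 km

48.5 km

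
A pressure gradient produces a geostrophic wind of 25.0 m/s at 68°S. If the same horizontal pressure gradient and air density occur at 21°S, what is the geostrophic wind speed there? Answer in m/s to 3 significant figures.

With the same pressure gradient and density, V_g ∝ 1/f ∝ 1/sin φ.
V₂ = V₁ · sin φ₁ / sin φ₂ = 25.0 × sin 68° / sin 21°
V₂ = 25.0 × 0.9272/0.3584 = 64.7 m/s

64.7 m/s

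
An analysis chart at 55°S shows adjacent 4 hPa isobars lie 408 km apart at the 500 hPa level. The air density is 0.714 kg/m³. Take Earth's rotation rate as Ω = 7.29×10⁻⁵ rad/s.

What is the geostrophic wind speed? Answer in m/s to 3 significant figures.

11.5 m/s

Coriolis parameter at 55°S:
f = 2Ω sin φ = 2 × 7.29×10⁻⁵ × sin 55° = 1.19×10⁻⁴ s⁻¹
Pressure gradient: |∂P/∂n| = 400 Pa / 408000 m = 9.80×10⁻⁴ Pa/m
Geostrophic balance (pressure-gradient force = Coriolis force):
V_g = (1/(fρ)) |∂P/∂n| = 9.80×10⁻⁴ / (1.19×10⁻⁴ × 0.714) = 11.5 m/s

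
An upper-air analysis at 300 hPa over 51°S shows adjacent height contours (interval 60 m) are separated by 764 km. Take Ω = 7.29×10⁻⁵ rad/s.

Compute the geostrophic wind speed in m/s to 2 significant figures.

Coriolis parameter at 51°S:
f = 2Ω sin φ = 2 × 7.29×10⁻⁵ × sin 51° = 1.13×10⁻⁴ s⁻¹
Height gradient: |∂Z/∂n| = 60 m / 764000 m = 7.85×10⁻⁵
On a pressure surface, geostrophic balance gives V_g = (g/f)|∂Z/∂n|:
V_g = 9.81 × 7.85×10⁻⁵ / 1.13×10⁻⁴ = 6.80 m/s

6.8 m/s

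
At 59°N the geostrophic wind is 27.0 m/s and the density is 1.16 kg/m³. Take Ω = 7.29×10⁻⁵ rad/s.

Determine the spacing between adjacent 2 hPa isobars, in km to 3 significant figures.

Coriolis parameter at 59°N:
f = 2Ω sin φ = 2 × 7.29×10⁻⁵ × sin 59° = 1.25×10⁻⁴ s⁻¹
Geostrophic balance rearranged: |∂P/∂n| = f ρ V_g
|∂P/∂n| = 1.25×10⁻⁴ × 1.16 × 27.0 = 3.91×10⁻³ Pa/m
Isobar spacing: Δn = ΔP/|∂P/∂n| = 200 Pa / 3.91×10⁻³ Pa/m = 51096 m ≈ 51.1 km

51.1 km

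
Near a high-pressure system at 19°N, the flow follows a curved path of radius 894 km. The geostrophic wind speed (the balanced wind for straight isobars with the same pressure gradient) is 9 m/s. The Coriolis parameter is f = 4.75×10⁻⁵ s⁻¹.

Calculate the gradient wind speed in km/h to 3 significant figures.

Around a high, pressure-gradient force acts outward with centrifugal, so Coriolis balances both:
fV = (1/ρ)|∂P/∂n| + V²/R  →  V² − fR·V + fR·V_g = 0
With fR = 4.75×10⁻⁵ × 894×10³ m = 42.5 m/s:
V = [fR − √((fR)² − 4 fR V_g)]/2 = [42.5 − √(42.5² − 4×42.5×9)]/2 = 12.9 m/s
Supergeostrophic (V > V_g = 9 m/s), as expected around a high.
Converting: 12.9 m/s × 3.6 = 46.6 km/h

46.6 km/h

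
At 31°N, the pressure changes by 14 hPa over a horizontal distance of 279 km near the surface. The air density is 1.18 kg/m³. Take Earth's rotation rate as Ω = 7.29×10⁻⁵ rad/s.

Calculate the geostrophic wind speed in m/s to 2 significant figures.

Coriolis parameter at 31°N:
f = 2Ω sin φ = 2 × 7.29×10⁻⁵ × sin 31° = 7.51×10⁻⁵ s⁻¹
Pressure gradient: |∂P/∂n| = 1400 Pa / 279000 m = 5.02×10⁻³ Pa/m
Geostrophic balance (pressure-gradient force = Coriolis force):
V_g = (1/(fρ)) |∂P/∂n| = 5.02×10⁻³ / (7.51×10⁻⁵ × 1.18) = 56.6 m/s

57 m/s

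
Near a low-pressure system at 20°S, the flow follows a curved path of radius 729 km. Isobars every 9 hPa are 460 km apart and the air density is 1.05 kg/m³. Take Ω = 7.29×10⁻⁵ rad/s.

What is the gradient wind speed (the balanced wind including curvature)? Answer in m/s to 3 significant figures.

Coriolis parameter at 20°S:
f = 2Ω sin φ = 2 × 7.29×10⁻⁵ × sin 20° = 4.99×10⁻⁵ s⁻¹
Pressure gradient: |∂P/∂n| = 900 Pa / 460000 m = 1.96×10⁻³ Pa/m
Geostrophic speed: V_g = |∂P/∂n|/(fρ) = 1.96×10⁻³/(4.99×10⁻⁵ × 1.05) = 37.4 m/s
Around a low, centrifugal force acts outward with Coriolis, so pressure-gradient force balances both:
(1/ρ)|∂P/∂n| = fV + V²/R  →  V² + fR·V − fR·V_g = 0
With fR = 4.99×10⁻⁵ × 729×10³ m = 36.4 m/s:
V = [−fR + √((fR)² + 4 fR V_g)]/2 = [−36.4 + √(36.4² + 4×36.4×37.4)]/2 = 22.9 m/s
Subgeostrophic (V < V_g = 37.4 m/s), as expected around a low.

22.9 m/s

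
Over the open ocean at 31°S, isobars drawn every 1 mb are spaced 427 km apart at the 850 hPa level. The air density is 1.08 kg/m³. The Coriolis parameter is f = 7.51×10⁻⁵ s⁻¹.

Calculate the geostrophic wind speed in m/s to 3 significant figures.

Pressure gradient: |∂P/∂n| = 100 Pa / 427000 m = 2.34×10⁻⁴ Pa/m
Geostrophic balance (pressure-gradient force = Coriolis force):
V_g = (1/(fρ)) |∂P/∂n| = 2.34×10⁻⁴ / (7.51×10⁻⁵ × 1.08) = 2.89 m/s

2.89 m/s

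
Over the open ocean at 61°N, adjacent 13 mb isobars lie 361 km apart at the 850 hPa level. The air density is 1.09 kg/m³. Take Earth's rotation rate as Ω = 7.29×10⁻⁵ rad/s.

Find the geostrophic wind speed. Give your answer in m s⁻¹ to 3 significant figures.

Coriolis parameter at 61°N:
f = 2Ω sin φ = 2 × 7.29×10⁻⁵ × sin 61° = 1.28×10⁻⁴ s⁻¹
Pressure gradient: |∂P/∂n| = 1300 Pa / 361000 m = 3.60×10⁻³ Pa/m
Geostrophic balance (pressure-gradient force = Coriolis force):
V_g = (1/(fρ)) |∂P/∂n| = 3.60×10⁻³ / (1.28×10⁻⁴ × 1.09) = 25.9 m/s

25.9 m s⁻¹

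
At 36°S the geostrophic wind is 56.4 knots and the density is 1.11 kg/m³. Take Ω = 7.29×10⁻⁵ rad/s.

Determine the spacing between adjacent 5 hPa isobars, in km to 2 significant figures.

Coriolis parameter at 36°S:
f = 2Ω sin φ = 2 × 7.29×10⁻⁵ × sin 36° = 8.57×10⁻⁵ s⁻¹
Wind speed in SI: 56.4 knots = 29.0 m/s
Geostrophic balance rearranged: |∂P/∂n| = f ρ V_g
|∂P/∂n| = 8.57×10⁻⁵ × 1.11 × 29.0 = 2.76×10⁻³ Pa/m
Isobar spacing: Δn = ΔP/|∂P/∂n| = 500 Pa / 2.76×10⁻³ Pa/m = 181156 m ≈ 180 km

180 km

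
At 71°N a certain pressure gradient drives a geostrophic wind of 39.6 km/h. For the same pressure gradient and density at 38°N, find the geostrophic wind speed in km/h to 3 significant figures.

With the same pressure gradient and density, V_g ∝ 1/f ∝ 1/sin φ.
V₂ = V₁ · sin φ₁ / sin φ₂ = 39.6 × sin 71° / sin 38°
V₂ = 39.6 × 0.9455/0.6157 = 60.8 km/h

60.8 km/h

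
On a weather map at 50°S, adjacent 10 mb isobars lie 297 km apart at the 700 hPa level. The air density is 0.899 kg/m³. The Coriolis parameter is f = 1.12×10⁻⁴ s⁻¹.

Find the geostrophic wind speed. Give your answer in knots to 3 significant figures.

65.0 knots

Pressure gradient: |∂P/∂n| = 1000 Pa / 297000 m = 3.37×10⁻³ Pa/m
Geostrophic balance (pressure-gradient force = Coriolis force):
V_g = (1/(fρ)) |∂P/∂n| = 3.37×10⁻³ / (1.12×10⁻⁴ × 0.899) = 33.4 m/s
Converting: 33.4 m/s × 1.944 = 65.0 knots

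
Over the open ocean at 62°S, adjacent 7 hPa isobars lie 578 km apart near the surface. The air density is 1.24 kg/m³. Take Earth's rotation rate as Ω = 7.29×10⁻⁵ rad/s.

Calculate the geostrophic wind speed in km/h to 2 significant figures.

Coriolis parameter at 62°S:
f = 2Ω sin φ = 2 × 7.29×10⁻⁵ × sin 62° = 1.29×10⁻⁴ s⁻¹
Pressure gradient: |∂P/∂n| = 700 Pa / 578000 m = 1.21×10⁻³ Pa/m
Geostrophic balance (pressure-gradient force = Coriolis force):
V_g = (1/(fρ)) |∂P/∂n| = 1.21×10⁻³ / (1.29×10⁻⁴ × 1.24) = 7.59 m/s
Converting: 7.59 m/s × 3.6 = 27 km/h

27 km/h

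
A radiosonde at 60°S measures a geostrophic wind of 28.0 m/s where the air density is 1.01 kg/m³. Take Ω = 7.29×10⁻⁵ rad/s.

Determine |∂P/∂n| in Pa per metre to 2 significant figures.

3.6×10⁻³ Pa/m

Coriolis parameter at 60°S:
f = 2Ω sin φ = 2 × 7.29×10⁻⁵ × sin 60° = 1.26×10⁻⁴ s⁻¹
Geostrophic balance rearranged: |∂P/∂n| = f ρ V_g
|∂P/∂n| = 1.26×10⁻⁴ × 1.01 × 28.0 = 3.57×10⁻³ Pa/m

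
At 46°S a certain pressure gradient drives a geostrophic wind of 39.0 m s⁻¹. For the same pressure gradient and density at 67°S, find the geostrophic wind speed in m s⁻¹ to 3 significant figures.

30.5 m s⁻¹

With the same pressure gradient and density, V_g ∝ 1/f ∝ 1/sin φ.
V₂ = V₁ · sin φ₁ / sin φ₂ = 39.0 × sin 46° / sin 67°
V₂ = 39.0 × 0.7193/0.9205 = 30.5 m s⁻¹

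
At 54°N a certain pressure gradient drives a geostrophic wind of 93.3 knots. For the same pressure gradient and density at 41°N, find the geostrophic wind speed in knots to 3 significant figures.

115 knots

With the same pressure gradient and density, V_g ∝ 1/f ∝ 1/sin φ.
V₂ = V₁ · sin φ₁ / sin φ₂ = 93.3 × sin 54° / sin 41°
V₂ = 93.3 × 0.8090/0.6561 = 115 knots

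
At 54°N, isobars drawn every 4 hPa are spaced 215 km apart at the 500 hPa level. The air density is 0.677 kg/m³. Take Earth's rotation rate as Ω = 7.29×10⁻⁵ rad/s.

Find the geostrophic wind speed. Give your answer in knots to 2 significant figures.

45 knots

Coriolis parameter at 54°N:
f = 2Ω sin φ = 2 × 7.29×10⁻⁵ × sin 54° = 1.18×10⁻⁴ s⁻¹
Pressure gradient: |∂P/∂n| = 400 Pa / 215000 m = 1.86×10⁻³ Pa/m
Geostrophic balance (pressure-gradient force = Coriolis force):
V_g = (1/(fρ)) |∂P/∂n| = 1.86×10⁻³ / (1.18×10⁻⁴ × 0.677) = 23.3 m/s
Converting: 23.3 m/s × 1.944 = 45 knots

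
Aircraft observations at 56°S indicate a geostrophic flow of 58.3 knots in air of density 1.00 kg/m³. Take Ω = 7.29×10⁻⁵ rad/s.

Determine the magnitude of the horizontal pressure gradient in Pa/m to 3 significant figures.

Coriolis parameter at 56°S:
f = 2Ω sin φ = 2 × 7.29×10⁻⁵ × sin 56° = 1.21×10⁻⁴ s⁻¹
Wind speed in SI: 58.3 knots = 30.0 m/s
Geostrophic balance rearranged: |∂P/∂n| = f ρ V_g
|∂P/∂n| = 1.21×10⁻⁴ × 1.00 × 30.0 = 3.63×10⁻³ Pa/m

3.63×10⁻³ Pa/m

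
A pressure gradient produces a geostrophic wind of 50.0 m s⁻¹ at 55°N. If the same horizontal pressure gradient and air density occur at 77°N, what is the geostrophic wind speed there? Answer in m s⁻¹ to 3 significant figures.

42.0 m s⁻¹

With the same pressure gradient and density, V_g ∝ 1/f ∝ 1/sin φ.
V₂ = V₁ · sin φ₁ / sin φ₂ = 50.0 × sin 55° / sin 77°
V₂ = 50.0 × 0.8192/0.9744 = 42.0 m s⁻¹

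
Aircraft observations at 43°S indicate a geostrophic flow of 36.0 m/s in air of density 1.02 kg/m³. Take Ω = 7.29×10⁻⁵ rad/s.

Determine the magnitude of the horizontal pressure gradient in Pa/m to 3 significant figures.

3.65×10⁻³ Pa/m

Coriolis parameter at 43°S:
f = 2Ω sin φ = 2 × 7.29×10⁻⁵ × sin 43° = 9.94×10⁻⁵ s⁻¹
Geostrophic balance rearranged: |∂P/∂n| = f ρ V_g
|∂P/∂n| = 9.94×10⁻⁵ × 1.02 × 36.0 = 3.65×10⁻³ Pa/m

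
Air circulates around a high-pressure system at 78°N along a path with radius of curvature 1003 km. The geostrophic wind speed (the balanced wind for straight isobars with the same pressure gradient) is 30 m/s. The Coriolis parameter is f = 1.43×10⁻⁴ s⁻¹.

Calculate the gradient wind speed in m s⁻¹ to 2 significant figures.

43 m s⁻¹

Around a high, pressure-gradient force acts outward with centrifugal, so Coriolis balances both:
fV = (1/ρ)|∂P/∂n| + V²/R  →  V² − fR·V + fR·V_g = 0
With fR = 1.43×10⁻⁴ × 1003×10³ m = 143 m/s:
V = [fR − √((fR)² − 4 fR V_g)]/2 = [143 − √(143² − 4×143×30)]/2 = 42.7 m/s
Supergeostrophic (V > V_g = 30 m/s), as expected around a high.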